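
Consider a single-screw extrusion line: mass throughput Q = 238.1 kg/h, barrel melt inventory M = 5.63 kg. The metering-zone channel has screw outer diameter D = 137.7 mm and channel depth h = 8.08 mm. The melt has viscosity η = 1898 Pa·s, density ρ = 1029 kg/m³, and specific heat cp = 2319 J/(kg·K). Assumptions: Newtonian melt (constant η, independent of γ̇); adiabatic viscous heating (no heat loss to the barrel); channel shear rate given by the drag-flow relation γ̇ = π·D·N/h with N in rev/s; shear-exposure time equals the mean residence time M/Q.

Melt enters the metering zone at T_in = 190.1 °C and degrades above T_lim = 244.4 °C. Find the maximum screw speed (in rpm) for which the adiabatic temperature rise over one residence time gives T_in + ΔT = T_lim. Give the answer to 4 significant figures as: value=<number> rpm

value=31.74 rpm

Q_s = Q / 3600 = 238.1 / 3600 = 0.0661389 kg/s
t_res = M / Q_s = 5.63 / 0.0661389 = 85.1239 s
Convert to metres: D = 0.1377 m, h = 0.00808 m
Allowable rise: ΔT_a = T_lim − T_in = 244.4 − 190.1 = 54.3 K
γ̇_max² = ΔT_a·ρ·cp/(η·t_res) = 54.3·1029·2319/(1898·85.1239) = 801.989 s⁻²
γ̇_max = sqrt(801.989) = 28.3194 s⁻¹
Solve γ̇ = πDN/h for N: N_max = γ̇_max·h/(π·D) = 28.3194 × 0.00808 / (π × 0.1377) = 0.528946 rev/s = 31.7368 rpm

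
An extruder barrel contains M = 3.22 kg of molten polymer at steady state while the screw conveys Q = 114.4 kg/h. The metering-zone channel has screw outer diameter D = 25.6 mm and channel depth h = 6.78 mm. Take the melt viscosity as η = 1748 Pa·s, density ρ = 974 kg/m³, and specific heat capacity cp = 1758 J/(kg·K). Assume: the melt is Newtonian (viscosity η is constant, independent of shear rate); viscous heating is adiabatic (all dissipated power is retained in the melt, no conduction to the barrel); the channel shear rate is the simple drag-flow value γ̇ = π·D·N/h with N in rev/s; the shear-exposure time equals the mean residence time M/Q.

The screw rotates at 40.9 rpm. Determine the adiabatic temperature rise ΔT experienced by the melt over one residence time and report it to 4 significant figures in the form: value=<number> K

value=6.763 K

Convert throughput: Q = 114.4 kg/h = 114.4/3600 = 0.0317778 kg/s
t_res = M / Q_s = 3.22 / 0.0317778 = 101.329 s
Geometry in metres: D = 25.6 mm → 0.0256 m, h = 6.78 mm → 0.00678 m; screw speed N = 40.9 rpm = 0.681667 rev/s
Shear rate: γ̇ = πDN/h = π·0.0256·0.681667/0.00678 = 8.08597 s⁻¹
Adiabatic rise: ΔT = η γ̇² t_res / (ρ cp) = 1748·(8.08597)²·101.329 / (974·1758) = 6.76333 K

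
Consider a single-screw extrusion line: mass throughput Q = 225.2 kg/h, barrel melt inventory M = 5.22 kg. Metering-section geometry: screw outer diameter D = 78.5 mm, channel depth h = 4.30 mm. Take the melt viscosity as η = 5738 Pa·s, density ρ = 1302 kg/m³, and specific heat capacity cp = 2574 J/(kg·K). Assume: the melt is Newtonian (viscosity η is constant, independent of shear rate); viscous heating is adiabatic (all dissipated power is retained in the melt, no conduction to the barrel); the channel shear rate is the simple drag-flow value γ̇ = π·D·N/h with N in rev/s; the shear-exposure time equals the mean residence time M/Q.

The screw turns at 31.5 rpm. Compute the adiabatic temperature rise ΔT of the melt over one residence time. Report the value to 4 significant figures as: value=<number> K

value=129.5 K

Q_s = Q / 3600 = 225.2 / 3600 = 0.0625556 kg/s
t_res = M / Q_s = 5.22 ÷ 0.0625556 = 83.4458 s
D = 78.5 mm = 0.0785 m;  h = 4.30 mm = 0.0043 m;  N = 31.5 rpm / 60 = 0.525 rev/s
γ̇ = π D N / h = (π)(0.0785)(0.525) / 0.0043 = 30.11 s⁻¹
ΔT = η·γ̇²·t_res/(ρ·cp) = [5738 × 30.11² × 83.4458] / [1302 × 2574] = 129.529 K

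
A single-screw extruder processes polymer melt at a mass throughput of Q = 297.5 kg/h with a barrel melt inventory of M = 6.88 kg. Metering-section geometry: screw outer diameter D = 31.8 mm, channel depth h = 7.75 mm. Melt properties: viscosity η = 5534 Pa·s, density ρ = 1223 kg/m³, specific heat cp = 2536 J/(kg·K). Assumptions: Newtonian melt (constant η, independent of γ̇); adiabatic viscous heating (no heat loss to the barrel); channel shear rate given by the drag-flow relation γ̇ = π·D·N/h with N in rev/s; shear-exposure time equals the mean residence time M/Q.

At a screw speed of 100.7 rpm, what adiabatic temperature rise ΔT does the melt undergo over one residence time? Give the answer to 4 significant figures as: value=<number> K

value=69.53 K

Throughput in SI: Q_s = 297.5 kg/h ÷ 3600 s/h = 0.0826389 kg/s
t_res = M / Q_s = 6.88 ÷ 0.0826389 = 83.2538 s
D = 31.8 mm = 0.0318 m;  h = 7.75 mm = 0.00775 m;  N = 100.7 rpm / 60 = 1.67833 rev/s
γ̇ = π·D·N / h = π · 0.0318 · 1.67833 / 0.00775 = 21.6348 s⁻¹
Adiabatic rise: ΔT = η γ̇² t_res / (ρ cp) = 5534·(21.6348)²·83.2538 / (1223·2536) = 69.5304 K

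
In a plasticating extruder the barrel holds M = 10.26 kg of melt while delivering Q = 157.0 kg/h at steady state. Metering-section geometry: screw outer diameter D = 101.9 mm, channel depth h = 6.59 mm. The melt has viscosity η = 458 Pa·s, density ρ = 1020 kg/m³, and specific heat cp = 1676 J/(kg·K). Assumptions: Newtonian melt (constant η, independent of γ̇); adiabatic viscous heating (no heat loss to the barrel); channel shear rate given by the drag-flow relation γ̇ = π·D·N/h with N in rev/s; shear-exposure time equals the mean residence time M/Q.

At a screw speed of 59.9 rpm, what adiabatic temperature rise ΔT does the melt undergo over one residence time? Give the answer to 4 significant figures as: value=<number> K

Q_s = Q / 3600 = 157.0 / 3600 = 0.0436111 kg/s
t_res = M / Q_s = 10.26 / 0.0436111 = 235.261 s
D = 101.9 mm = 0.1019 m;  h = 6.59 mm = 0.00659 m;  N = 59.9 rpm / 60 = 0.998333 rev/s
Shear rate: γ̇ = πDN/h = π·0.1019·0.998333/0.00659 = 48.4969 s⁻¹
ΔT = η·γ̇²·t_res / (ρ·cp) = 458 · (48.4969)² · 235.261 / (1020 · 1676) = 148.242 K

value=148.2 K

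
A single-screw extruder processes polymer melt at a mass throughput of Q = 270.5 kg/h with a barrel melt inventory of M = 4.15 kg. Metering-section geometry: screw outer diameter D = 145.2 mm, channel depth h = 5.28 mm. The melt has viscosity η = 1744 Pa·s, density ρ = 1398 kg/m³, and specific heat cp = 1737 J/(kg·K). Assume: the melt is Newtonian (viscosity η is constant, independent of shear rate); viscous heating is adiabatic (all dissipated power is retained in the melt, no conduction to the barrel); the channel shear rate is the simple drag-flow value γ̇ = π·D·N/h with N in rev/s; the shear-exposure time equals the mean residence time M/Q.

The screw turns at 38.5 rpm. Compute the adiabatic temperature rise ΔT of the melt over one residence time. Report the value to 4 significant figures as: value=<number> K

Convert throughput: Q = 270.5 kg/h = 270.5/3600 = 0.0751389 kg/s
t_res = M / Q_s = 4.15 / 0.0751389 = 55.2311 s
Convert to SI: D = 0.1452 m, h = 0.00528 m, N = 38.5/60 = 0.641667 rev/s
Shear rate: γ̇ = πDN/h = π·0.1452·0.641667/0.00528 = 55.436 s⁻¹
ΔT = η·γ̇²·t_res / (ρ·cp) = 1744 · (55.436)² · 55.2311 / (1398 · 1737) = 121.901 K

value=121.9 K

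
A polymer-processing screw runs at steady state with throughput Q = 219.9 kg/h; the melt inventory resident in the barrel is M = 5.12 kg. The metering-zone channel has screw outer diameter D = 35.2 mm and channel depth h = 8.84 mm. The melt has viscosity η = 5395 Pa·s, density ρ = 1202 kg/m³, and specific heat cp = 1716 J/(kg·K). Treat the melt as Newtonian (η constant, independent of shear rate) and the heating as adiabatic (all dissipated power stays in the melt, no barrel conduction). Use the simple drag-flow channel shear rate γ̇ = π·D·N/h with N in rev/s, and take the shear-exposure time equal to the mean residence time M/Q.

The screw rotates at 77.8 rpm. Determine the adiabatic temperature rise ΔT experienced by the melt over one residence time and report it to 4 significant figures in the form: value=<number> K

value=57.68 K

Q_s = Q / 3600 = 219.9 / 3600 = 0.0610833 kg/s
Mean residence time: t_res = M/Q_s = 5.12 kg / 0.0610833 kg/s = 83.8199 s
Geometry in metres: D = 35.2 mm → 0.0352 m, h = 8.84 mm → 0.00884 m; screw speed N = 77.8 rpm = 1.29667 rev/s
γ̇ = π D N / h = (π)(0.0352)(1.29667) / 0.00884 = 16.2207 s⁻¹
ΔT = η·γ̇²·t_res/(ρ·cp) = [5395 × 16.2207² × 83.8199] / [1202 × 1716] = 57.6838 K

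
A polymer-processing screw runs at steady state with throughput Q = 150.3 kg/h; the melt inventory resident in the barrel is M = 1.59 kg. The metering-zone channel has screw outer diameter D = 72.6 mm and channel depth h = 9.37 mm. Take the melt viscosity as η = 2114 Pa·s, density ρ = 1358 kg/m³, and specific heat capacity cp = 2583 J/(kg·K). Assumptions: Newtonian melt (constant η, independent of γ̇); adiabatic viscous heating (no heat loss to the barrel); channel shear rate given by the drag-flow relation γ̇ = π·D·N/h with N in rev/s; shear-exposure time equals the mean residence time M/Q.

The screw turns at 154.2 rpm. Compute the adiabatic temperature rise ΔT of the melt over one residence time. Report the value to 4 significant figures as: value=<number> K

Q_s = Q / 3600 = 150.3 / 3600 = 0.04175 kg/s
t_res = M / Q_s = 1.59 / 0.04175 = 38.0838 s
Convert to SI: D = 0.0726 m, h = 0.00937 m, N = 154.2/60 = 2.57 rev/s
γ̇ = π·D·N / h = π · 0.0726 · 2.57 / 0.00937 = 62.5576 s⁻¹
ΔT = η·γ̇²·t_res/(ρ·cp) = [2114 × 62.5576² × 38.0838] / [1358 × 2583] = 89.8217 K

value=89.82 K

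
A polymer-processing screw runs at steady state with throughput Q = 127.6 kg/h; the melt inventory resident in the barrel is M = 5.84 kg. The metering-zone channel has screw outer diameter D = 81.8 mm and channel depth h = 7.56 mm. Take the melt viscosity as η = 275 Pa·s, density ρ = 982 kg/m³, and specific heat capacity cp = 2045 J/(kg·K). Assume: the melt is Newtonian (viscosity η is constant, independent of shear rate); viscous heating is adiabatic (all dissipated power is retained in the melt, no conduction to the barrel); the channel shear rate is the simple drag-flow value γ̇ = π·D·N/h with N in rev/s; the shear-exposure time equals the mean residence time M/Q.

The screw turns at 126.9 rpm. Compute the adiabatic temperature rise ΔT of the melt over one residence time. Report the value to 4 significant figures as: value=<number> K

Convert throughput: Q = 127.6 kg/h = 127.6/3600 = 0.0354444 kg/s
t_res = M / Q_s = 5.84 / 0.0354444 = 164.765 s
Convert to SI: D = 0.0818 m, h = 0.00756 m, N = 126.9/60 = 2.115 rev/s
Shear rate: γ̇ = πDN/h = π·0.0818·2.115/0.00756 = 71.8939 s⁻¹
Adiabatic rise: ΔT = η γ̇² t_res / (ρ cp) = 275·(71.8939)²·164.765 / (982·2045) = 116.621 K

value=116.6 K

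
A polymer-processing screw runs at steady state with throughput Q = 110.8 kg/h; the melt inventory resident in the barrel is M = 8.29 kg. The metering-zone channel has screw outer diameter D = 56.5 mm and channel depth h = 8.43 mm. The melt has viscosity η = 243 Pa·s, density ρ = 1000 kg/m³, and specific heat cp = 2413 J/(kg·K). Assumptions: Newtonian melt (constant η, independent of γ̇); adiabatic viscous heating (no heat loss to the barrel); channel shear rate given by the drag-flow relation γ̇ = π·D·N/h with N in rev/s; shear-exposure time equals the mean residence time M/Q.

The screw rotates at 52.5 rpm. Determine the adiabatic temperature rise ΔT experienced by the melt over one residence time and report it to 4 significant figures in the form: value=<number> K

value=9.207 K

Q_s = Q / 3600 = 110.8 / 3600 = 0.0307778 kg/s
t_res = M / Q_s = 8.29 / 0.0307778 = 269.35 s
Geometry in metres: D = 56.5 mm → 0.0565 m, h = 8.43 mm → 0.00843 m; screw speed N = 52.5 rpm = 0.875 rev/s
γ̇ = π D N / h = (π)(0.0565)(0.875) / 0.00843 = 18.4238 s⁻¹
ΔT = η·γ̇²·t_res / (ρ·cp) = 243 · (18.4238)² · 269.35 / (1000 · 2413) = 9.20712 K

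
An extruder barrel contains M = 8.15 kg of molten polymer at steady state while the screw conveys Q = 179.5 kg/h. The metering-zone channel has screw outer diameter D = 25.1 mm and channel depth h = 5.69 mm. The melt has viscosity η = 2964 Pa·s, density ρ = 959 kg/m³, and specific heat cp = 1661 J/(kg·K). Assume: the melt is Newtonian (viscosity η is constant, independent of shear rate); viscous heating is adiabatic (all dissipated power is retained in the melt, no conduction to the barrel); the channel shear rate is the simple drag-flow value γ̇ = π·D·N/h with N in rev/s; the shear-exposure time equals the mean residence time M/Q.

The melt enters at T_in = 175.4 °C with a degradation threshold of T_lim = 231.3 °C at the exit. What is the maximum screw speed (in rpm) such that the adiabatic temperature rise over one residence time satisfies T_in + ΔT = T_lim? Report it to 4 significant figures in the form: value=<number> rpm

Convert throughput: Q = 179.5 kg/h = 179.5/3600 = 0.0498611 kg/s
Mean residence time: t_res = M/Q_s = 8.15 kg / 0.0498611 kg/s = 163.454 s
Convert to metres: D = 0.0251 m, h = 0.00569 m
ΔT_a = T_lim − T_in = 231.3 − 175.4 = 55.9 K
Invert ΔT = ηγ̇²t_res/(ρcp) for γ̇: γ̇_max² = ΔT_a ρ cp / (η t_res) = 55.9·959·1661 / (2964·163.454) = 183.792 s⁻²
Take the square root: γ̇_max = √(183.792) = 13.557 s⁻¹
N_max = γ̇_max h / (πD) = 13.557·0.00569/(π·0.0251) = 0.978254 rev/s → ×60 = 58.6953 rpm

value=58.70 rpm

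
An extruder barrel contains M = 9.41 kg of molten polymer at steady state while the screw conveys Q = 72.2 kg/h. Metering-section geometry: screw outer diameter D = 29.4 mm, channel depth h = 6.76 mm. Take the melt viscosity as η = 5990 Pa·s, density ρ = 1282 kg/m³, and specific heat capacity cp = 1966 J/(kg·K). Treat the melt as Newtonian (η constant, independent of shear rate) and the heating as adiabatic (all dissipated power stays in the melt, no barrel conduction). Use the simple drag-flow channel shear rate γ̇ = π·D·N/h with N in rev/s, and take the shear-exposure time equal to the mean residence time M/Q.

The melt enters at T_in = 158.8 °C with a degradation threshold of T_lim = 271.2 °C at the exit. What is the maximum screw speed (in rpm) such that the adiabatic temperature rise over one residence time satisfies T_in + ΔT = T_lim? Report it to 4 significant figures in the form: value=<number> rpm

value=44.09 rpm

Convert throughput: Q = 72.2 kg/h = 72.2/3600 = 0.0200556 kg/s
Mean residence time: t_res = M/Q_s = 9.41 kg / 0.0200556 kg/s = 469.197 s
Convert to metres: D = 0.0294 m, h = 0.00676 m
ΔT_a = T_lim − T_in = 271.2 °C − 158.8 °C = 112.4 K
γ̇_max² = ΔT_a·ρ·cp/(η·t_res) = 112.4·1282·1966/(5990·469.197) = 100.799 s⁻²
γ̇_max = sqrt(100.799) = 10.0399 s⁻¹
N_max = γ̇_max h / (πD) = 10.0399·0.00676/(π·0.0294) = 0.734814 rev/s → ×60 = 44.0889 rpm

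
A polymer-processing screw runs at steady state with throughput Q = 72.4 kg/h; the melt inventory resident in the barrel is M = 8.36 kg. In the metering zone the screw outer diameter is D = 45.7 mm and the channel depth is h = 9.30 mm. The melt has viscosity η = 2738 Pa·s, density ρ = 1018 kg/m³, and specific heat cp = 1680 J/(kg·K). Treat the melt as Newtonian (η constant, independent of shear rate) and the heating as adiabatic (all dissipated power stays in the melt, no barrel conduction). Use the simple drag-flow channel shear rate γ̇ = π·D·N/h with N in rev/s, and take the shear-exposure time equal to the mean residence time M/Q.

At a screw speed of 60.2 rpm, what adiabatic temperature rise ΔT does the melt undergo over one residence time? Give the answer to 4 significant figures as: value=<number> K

Q_s = Q / 3600 = 72.4 / 3600 = 0.0201111 kg/s
t_res = M / Q_s = 8.36 / 0.0201111 = 415.691 s
D = 45.7 mm = 0.0457 m;  h = 9.30 mm = 0.0093 m;  N = 60.2 rpm / 60 = 1.00333 rev/s
γ̇ = π·D·N / h = π · 0.0457 · 1.00333 / 0.0093 = 15.4892 s⁻¹
ΔT = η·γ̇²·t_res/(ρ·cp) = [2738 × 15.4892² × 415.691] / [1018 × 1680] = 159.663 K

value=159.7 K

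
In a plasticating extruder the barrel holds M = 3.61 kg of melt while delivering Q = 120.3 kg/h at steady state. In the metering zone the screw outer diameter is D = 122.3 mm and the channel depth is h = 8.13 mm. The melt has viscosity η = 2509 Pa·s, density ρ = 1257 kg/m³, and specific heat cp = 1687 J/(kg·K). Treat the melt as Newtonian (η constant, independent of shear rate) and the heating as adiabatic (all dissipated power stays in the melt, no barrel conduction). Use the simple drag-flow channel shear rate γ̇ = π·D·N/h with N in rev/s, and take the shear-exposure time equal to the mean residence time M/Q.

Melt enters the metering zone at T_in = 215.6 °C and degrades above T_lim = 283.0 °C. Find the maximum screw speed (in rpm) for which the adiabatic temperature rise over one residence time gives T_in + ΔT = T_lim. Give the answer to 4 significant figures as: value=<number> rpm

value=29.15 rpm

Convert throughput: Q = 120.3 kg/h = 120.3/3600 = 0.0334167 kg/s
Mean residence time: t_res = M/Q_s = 3.61 kg / 0.0334167 kg/s = 108.03 s
Convert to metres: D = 0.1223 m, h = 0.00813 m
ΔT_a = T_lim − T_in = 283.0 °C − 215.6 °C = 67.4 K
Invert ΔT = ηγ̇²t_res/(ρcp) for γ̇: γ̇_max² = ΔT_a ρ cp / (η t_res) = 67.4·1257·1687 / (2509·108.03) = 527.309 s⁻²
γ̇_max = √527.309 = 22.9632 s⁻¹
Solve γ̇ = πDN/h for N: N_max = γ̇_max·h/(π·D) = 22.9632 × 0.00813 / (π × 0.1223) = 0.4859 rev/s = 29.154 rpm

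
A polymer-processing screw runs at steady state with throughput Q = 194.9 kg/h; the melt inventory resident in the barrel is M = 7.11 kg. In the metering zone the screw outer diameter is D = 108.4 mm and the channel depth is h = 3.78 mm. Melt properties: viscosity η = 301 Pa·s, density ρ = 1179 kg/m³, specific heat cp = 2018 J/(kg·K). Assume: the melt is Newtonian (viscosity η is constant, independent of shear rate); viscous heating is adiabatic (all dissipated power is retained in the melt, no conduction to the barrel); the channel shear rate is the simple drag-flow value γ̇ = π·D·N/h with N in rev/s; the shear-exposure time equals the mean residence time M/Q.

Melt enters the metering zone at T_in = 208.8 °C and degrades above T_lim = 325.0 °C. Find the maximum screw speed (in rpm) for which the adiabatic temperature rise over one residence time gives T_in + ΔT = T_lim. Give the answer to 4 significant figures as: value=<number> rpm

Q_s = Q / 3600 = 194.9 / 3600 = 0.0541389 kg/s
t_res = M / Q_s = 7.11 / 0.0541389 = 131.329 s
D = 108.4 mm = 0.1084 m;  h = 3.78 mm = 0.00378 m
Allowable rise: ΔT_a = T_lim − T_in = 325.0 − 208.8 = 116.2 K
γ̇_max² = ΔT_a·ρ·cp / (η·t_res) = [116.2 × 1179 × 2018] / [301 × 131.329] = 6993.82 s⁻²
γ̇_max = √6993.82 = 83.6291 s⁻¹
Solve γ̇ = πDN/h for N: N_max = γ̇_max·h/(π·D) = 83.6291 × 0.00378 / (π × 0.1084) = 0.92826 rev/s = 55.6956 rpm

value=55.70 rpm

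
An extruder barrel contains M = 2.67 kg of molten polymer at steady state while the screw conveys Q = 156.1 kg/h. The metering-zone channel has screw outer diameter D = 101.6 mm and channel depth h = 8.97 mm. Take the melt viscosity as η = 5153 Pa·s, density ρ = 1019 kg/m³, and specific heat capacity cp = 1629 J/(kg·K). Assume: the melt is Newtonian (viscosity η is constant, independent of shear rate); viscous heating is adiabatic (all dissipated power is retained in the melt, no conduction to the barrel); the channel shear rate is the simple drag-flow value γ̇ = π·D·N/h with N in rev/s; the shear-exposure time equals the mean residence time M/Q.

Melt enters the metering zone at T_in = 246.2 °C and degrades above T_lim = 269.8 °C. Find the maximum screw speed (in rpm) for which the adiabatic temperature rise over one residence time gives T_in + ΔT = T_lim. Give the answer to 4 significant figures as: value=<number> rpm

value=18.74 rpm

Convert throughput: Q = 156.1 kg/h = 156.1/3600 = 0.0433611 kg/s
t_res = M / Q_s = 2.67 / 0.0433611 = 61.5759 s
Convert to metres: D = 0.1016 m, h = 0.00897 m
ΔT_a = T_lim − T_in = 269.8 °C − 246.2 °C = 23.6 K
γ̇_max² = ΔT_a·ρ·cp/(η·t_res) = 23.6·1019·1629/(5153·61.5759) = 123.463 s⁻²
γ̇_max = √123.463 = 11.1114 s⁻¹
N_max = γ̇_max h / (πD) = 11.1114·0.00897/(π·0.1016) = 0.31226 rev/s → ×60 = 18.7356 rpm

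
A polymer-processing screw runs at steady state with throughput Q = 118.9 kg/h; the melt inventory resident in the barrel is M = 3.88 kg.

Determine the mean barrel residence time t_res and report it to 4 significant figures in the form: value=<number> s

value=117.5 s

Q_s = Q / 3600 = 118.9 / 3600 = 0.0330278 kg/s
t_res = M / Q_s = 3.88 ÷ 0.0330278 = 117.477 s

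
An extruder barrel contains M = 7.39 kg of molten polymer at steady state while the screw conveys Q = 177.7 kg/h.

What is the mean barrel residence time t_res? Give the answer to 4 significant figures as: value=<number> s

value=149.7 s

Convert throughput: Q = 177.7 kg/h = 177.7/3600 = 0.0493611 kg/s
Mean residence time: t_res = M/Q_s = 7.39 kg / 0.0493611 kg/s = 149.713 s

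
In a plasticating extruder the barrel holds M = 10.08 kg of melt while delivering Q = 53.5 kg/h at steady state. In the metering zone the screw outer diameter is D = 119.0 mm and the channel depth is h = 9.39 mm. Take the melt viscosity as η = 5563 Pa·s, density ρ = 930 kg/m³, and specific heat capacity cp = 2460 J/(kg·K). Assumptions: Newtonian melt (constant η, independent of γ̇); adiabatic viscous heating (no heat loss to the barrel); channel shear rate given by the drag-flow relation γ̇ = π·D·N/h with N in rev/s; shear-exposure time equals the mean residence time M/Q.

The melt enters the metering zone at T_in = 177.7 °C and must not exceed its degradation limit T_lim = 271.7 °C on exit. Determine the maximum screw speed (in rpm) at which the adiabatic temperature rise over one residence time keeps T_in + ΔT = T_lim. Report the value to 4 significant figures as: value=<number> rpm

Q_s = Q / 3600 = 53.5 / 3600 = 0.0148611 kg/s
Mean residence time: t_res = M/Q_s = 10.08 kg / 0.0148611 kg/s = 678.28 s
D = 119.0 mm = 0.119 m;  h = 9.39 mm = 0.00939 m
ΔT_a = T_lim − T_in = 271.7 − 177.7 = 94 K
γ̇_max² = ΔT_a·ρ·cp / (η·t_res) = [94 × 930 × 2460] / [5563 × 678.28] = 56.9938 s⁻²
γ̇_max = √56.9938 = 7.54942 s⁻¹
N_max = γ̇_max·h / (π·D) = 7.54942 · 0.00939 / (π · 0.119) = 0.189619 rev/s = 11.3772 rpm

value=11.38 rpm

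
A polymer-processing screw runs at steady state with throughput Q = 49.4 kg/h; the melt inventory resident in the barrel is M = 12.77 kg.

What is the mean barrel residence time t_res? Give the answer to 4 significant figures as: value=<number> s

Throughput in SI: Q_s = 49.4 kg/h ÷ 3600 s/h = 0.0137222 kg/s
Mean residence time: t_res = M/Q_s = 12.77 kg / 0.0137222 kg/s = 930.607 s

value=930.6 s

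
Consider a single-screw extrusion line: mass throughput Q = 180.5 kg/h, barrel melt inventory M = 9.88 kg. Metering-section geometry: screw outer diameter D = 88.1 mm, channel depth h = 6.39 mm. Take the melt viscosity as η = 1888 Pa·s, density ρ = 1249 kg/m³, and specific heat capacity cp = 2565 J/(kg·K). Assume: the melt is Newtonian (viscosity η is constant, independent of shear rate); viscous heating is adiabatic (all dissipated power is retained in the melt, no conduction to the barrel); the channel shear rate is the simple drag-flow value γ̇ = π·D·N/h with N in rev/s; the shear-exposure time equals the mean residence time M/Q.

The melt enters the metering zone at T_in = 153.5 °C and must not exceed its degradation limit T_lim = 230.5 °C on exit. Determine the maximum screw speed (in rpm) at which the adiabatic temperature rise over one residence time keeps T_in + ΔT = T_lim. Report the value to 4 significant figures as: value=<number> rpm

Throughput in SI: Q_s = 180.5 kg/h ÷ 3600 s/h = 0.0501389 kg/s
t_res = M / Q_s = 9.88 ÷ 0.0501389 = 197.053 s
D = 88.1 mm = 0.0881 m;  h = 6.39 mm = 0.00639 m
Allowable rise: ΔT_a = T_lim − T_in = 230.5 − 153.5 = 77 K
γ̇_max² = ΔT_a·ρ·cp / (η·t_res) = [77 × 1249 × 2565] / [1888 × 197.053] = 663.065 s⁻²
Take the square root: γ̇_max = √(663.065) = 25.7501 s⁻¹
N_max = γ̇_max·h / (π·D) = 25.7501 · 0.00639 / (π · 0.0881) = 0.594502 rev/s = 35.6701 rpm

value=35.67 rpm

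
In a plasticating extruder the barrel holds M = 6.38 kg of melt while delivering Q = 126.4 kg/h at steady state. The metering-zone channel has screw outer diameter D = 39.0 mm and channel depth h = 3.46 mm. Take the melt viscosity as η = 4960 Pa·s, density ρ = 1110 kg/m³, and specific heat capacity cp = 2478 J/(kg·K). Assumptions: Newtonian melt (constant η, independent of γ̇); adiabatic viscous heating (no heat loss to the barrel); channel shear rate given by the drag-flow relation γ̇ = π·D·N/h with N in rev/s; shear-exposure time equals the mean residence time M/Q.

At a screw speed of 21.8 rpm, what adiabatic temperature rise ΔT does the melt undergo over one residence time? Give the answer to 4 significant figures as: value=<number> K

Convert throughput: Q = 126.4 kg/h = 126.4/3600 = 0.0351111 kg/s
t_res = M / Q_s = 6.38 / 0.0351111 = 181.709 s
Convert to SI: D = 0.039 m, h = 0.00346 m, N = 21.8/60 = 0.363333 rev/s
Shear rate: γ̇ = πDN/h = π·0.039·0.363333/0.00346 = 12.866 s⁻¹
ΔT = η·γ̇²·t_res/(ρ·cp) = [4960 × 12.866² × 181.709] / [1110 × 2478] = 54.2401 K

value=54.24 K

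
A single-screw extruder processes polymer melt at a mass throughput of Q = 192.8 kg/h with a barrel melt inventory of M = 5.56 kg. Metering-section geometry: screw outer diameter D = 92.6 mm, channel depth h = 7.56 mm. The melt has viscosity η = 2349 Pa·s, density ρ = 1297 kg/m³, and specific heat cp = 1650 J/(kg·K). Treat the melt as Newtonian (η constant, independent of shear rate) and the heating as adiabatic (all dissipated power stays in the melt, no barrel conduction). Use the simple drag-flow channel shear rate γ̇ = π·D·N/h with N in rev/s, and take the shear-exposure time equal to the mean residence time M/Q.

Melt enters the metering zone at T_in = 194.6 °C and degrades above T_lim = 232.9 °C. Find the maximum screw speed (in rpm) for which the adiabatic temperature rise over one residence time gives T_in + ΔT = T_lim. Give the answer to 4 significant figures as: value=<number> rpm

value=28.59 rpm

Throughput in SI: Q_s = 192.8 kg/h ÷ 3600 s/h = 0.0535556 kg/s
t_res = M / Q_s = 5.56 ÷ 0.0535556 = 103.817 s
Convert to metres: D = 0.0926 m, h = 0.00756 m
Allowable rise: ΔT_a = T_lim − T_in = 232.9 − 194.6 = 38.3 K
γ̇_max² = ΔT_a·ρ·cp/(η·t_res) = 38.3·1297·1650/(2349·103.817) = 336.101 s⁻²
γ̇_max = sqrt(336.101) = 18.333 s⁻¹
N_max = γ̇_max·h / (π·D) = 18.333 · 0.00756 / (π · 0.0926) = 0.476426 rev/s = 28.5856 rpm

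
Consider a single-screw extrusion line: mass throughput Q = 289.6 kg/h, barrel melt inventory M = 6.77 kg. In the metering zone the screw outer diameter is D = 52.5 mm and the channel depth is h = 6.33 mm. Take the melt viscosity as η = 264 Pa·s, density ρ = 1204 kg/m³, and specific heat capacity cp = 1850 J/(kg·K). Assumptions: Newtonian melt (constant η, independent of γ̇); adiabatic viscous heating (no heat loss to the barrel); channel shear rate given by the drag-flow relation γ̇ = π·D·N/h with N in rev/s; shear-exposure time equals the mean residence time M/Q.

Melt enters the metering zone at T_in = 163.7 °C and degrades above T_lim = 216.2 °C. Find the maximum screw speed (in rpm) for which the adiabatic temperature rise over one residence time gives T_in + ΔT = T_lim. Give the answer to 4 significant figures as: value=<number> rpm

value=167.1 rpm

Convert throughput: Q = 289.6 kg/h = 289.6/3600 = 0.0804444 kg/s
t_res = M / Q_s = 6.77 / 0.0804444 = 84.1575 s
Geometry in SI: D = 52.5 mm → 0.0525 m, h = 6.33 mm → 0.00633 m
ΔT_a = T_lim − T_in = 216.2 − 163.7 = 52.5 K
γ̇_max² = ΔT_a·ρ·cp/(η·t_res) = 52.5·1204·1850/(264·84.1575) = 5263.33 s⁻²
γ̇_max = √5263.33 = 72.5488 s⁻¹
Solve γ̇ = πDN/h for N: N_max = γ̇_max·h/(π·D) = 72.5488 × 0.00633 / (π × 0.0525) = 2.78436 rev/s = 167.061 rpm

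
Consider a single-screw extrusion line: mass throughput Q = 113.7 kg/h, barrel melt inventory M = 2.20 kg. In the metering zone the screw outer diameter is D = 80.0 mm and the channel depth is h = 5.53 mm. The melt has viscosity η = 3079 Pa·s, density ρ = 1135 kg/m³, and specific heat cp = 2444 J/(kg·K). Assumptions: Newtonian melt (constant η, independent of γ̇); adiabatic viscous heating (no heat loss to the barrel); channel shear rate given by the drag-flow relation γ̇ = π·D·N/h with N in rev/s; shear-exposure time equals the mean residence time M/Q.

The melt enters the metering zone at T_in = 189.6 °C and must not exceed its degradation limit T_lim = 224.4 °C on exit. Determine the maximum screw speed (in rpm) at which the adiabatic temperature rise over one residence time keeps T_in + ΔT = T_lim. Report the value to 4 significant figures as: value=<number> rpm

value=28.01 rpm

Throughput in SI: Q_s = 113.7 kg/h ÷ 3600 s/h = 0.0315833 kg/s
t_res = M / Q_s = 2.20 / 0.0315833 = 69.657 s
Geometry in SI: D = 80.0 mm → 0.08 m, h = 5.53 mm → 0.00553 m
ΔT_a = T_lim − T_in = 224.4 °C − 189.6 °C = 34.8 K
γ̇_max² = ΔT_a·ρ·cp / (η·t_res) = [34.8 × 1135 × 2444] / [3079 × 69.657] = 450.093 s⁻²
Take the square root: γ̇_max = √(450.093) = 21.2154 s⁻¹
N_max = γ̇_max·h / (π·D) = 21.2154 · 0.00553 / (π · 0.08) = 0.466806 rev/s = 28.0083 rpm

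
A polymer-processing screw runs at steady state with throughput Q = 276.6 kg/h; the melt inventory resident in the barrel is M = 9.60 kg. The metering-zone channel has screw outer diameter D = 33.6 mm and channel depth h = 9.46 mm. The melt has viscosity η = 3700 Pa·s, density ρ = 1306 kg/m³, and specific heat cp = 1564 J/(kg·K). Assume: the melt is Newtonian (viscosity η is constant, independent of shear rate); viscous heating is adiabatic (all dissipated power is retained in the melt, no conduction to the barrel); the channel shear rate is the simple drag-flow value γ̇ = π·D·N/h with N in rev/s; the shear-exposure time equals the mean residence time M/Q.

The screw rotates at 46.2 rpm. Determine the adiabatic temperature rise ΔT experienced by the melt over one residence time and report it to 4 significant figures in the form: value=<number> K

Q_s = Q / 3600 = 276.6 / 3600 = 0.0768333 kg/s
Mean residence time: t_res = M/Q_s = 9.60 kg / 0.0768333 kg/s = 124.946 s
Convert to SI: D = 0.0336 m, h = 0.00946 m, N = 46.2/60 = 0.77 rev/s
γ̇ = π·D·N / h = π · 0.0336 · 0.77 / 0.00946 = 8.59189 s⁻¹
ΔT = η·γ̇²·t_res / (ρ·cp) = 3700 · (8.59189)² · 124.946 / (1306 · 1564) = 16.7079 K

value=16.71 K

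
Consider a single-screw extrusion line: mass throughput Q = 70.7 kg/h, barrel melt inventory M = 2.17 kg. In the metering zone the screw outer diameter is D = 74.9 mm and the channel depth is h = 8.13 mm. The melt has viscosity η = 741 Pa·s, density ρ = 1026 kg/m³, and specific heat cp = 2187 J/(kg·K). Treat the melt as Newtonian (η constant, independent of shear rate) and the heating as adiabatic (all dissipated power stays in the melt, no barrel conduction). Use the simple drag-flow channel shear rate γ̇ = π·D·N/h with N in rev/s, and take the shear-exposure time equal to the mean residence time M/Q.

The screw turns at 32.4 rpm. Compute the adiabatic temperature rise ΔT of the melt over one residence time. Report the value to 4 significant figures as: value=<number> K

Throughput in SI: Q_s = 70.7 kg/h ÷ 3600 s/h = 0.0196389 kg/s
t_res = M / Q_s = 2.17 / 0.0196389 = 110.495 s
Geometry in metres: D = 74.9 mm → 0.0749 m, h = 8.13 mm → 0.00813 m; screw speed N = 32.4 rpm = 0.54 rev/s
γ̇ = π·D·N / h = π · 0.0749 · 0.54 / 0.00813 = 15.6291 s⁻¹
ΔT = η·γ̇²·t_res / (ρ·cp) = 741 · (15.6291)² · 110.495 / (1026 · 2187) = 8.91322 K

value=8.913 K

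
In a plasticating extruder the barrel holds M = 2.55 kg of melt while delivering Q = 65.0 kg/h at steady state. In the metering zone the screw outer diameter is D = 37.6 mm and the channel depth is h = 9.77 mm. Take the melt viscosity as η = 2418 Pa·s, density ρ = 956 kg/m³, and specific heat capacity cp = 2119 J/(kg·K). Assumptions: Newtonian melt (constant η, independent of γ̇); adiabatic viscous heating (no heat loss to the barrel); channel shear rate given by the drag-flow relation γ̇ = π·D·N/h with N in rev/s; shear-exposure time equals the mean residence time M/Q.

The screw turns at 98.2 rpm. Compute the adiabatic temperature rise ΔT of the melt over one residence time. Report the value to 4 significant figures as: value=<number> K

Q_s = Q / 3600 = 65.0 / 3600 = 0.0180556 kg/s
Mean residence time: t_res = M/Q_s = 2.55 kg / 0.0180556 kg/s = 141.231 s
D = 37.6 mm = 0.0376 m;  h = 9.77 mm = 0.00977 m;  N = 98.2 rpm / 60 = 1.63667 rev/s
Shear rate: γ̇ = πDN/h = π·0.0376·1.63667/0.00977 = 19.7881 s⁻¹
ΔT = η·γ̇²·t_res / (ρ·cp) = 2418 · (19.7881)² · 141.231 / (956 · 2119) = 66.0091 K

value=66.01 K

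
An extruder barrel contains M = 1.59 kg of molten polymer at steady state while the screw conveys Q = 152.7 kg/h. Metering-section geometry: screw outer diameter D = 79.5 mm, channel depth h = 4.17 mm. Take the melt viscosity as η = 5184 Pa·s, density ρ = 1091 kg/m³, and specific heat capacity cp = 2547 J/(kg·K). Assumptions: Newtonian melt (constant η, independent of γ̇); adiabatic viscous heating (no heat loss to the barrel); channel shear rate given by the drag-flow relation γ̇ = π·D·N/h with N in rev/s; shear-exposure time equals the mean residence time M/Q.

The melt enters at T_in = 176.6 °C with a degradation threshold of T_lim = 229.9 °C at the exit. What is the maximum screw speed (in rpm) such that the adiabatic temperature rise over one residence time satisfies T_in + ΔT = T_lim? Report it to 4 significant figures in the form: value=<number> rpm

Q_s = Q / 3600 = 152.7 / 3600 = 0.0424167 kg/s
t_res = M / Q_s = 1.59 / 0.0424167 = 37.4853 s
D = 79.5 mm = 0.0795 m;  h = 4.17 mm = 0.00417 m
ΔT_a = T_lim − T_in = 229.9 − 176.6 = 53.3 K
Invert ΔT = ηγ̇²t_res/(ρcp) for γ̇: γ̇_max² = ΔT_a ρ cp / (η t_res) = 53.3·1091·2547 / (5184·37.4853) = 762.176 s⁻²
γ̇_max = √762.176 = 27.6075 s⁻¹
N_max = γ̇_max·h / (π·D) = 27.6075 · 0.00417 / (π · 0.0795) = 0.460942 rev/s = 27.6565 rpm

value=27.66 rpm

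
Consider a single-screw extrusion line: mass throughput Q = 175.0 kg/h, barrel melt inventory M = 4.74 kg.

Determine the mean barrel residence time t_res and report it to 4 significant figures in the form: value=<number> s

Throughput in SI: Q_s = 175.0 kg/h ÷ 3600 s/h = 0.0486111 kg/s
t_res = M / Q_s = 4.74 ÷ 0.0486111 = 97.5086 s

value=97.51 s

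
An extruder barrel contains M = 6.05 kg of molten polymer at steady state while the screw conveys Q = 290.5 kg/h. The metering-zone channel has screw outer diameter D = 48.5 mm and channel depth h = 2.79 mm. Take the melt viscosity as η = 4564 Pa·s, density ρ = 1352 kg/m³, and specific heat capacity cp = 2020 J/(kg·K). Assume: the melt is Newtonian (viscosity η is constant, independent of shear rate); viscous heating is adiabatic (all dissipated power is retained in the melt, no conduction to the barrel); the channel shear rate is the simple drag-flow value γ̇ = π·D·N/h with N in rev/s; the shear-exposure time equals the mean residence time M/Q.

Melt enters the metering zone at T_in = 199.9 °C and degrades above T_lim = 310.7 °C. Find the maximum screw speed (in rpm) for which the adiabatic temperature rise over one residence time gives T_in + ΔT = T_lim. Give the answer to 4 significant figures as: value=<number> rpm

Throughput in SI: Q_s = 290.5 kg/h ÷ 3600 s/h = 0.0806944 kg/s
Mean residence time: t_res = M/Q_s = 6.05 kg / 0.0806944 kg/s = 74.9742 s
Geometry in SI: D = 48.5 mm → 0.0485 m, h = 2.79 mm → 0.00279 m
ΔT_a = T_lim − T_in = 310.7 − 199.9 = 110.8 K
γ̇_max² = ΔT_a·ρ·cp / (η·t_res) = [110.8 × 1352 × 2020] / [4564 × 74.9742] = 884.322 s⁻²
Take the square root: γ̇_max = √(884.322) = 29.7376 s⁻¹
N_max = γ̇_max·h / (π·D) = 29.7376 · 0.00279 / (π · 0.0485) = 0.544525 rev/s = 32.6715 rpm

value=32.67 rpm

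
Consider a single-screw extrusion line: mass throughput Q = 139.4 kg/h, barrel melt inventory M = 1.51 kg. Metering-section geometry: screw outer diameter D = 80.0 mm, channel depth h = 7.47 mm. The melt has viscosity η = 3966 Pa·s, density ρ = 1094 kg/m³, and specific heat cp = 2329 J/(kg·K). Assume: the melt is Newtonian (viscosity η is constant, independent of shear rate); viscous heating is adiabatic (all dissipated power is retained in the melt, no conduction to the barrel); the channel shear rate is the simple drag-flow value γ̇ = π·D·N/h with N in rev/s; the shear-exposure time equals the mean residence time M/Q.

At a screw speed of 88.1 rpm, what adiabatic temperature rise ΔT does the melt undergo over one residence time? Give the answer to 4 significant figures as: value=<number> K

Convert throughput: Q = 139.4 kg/h = 139.4/3600 = 0.0387222 kg/s
t_res = M / Q_s = 1.51 / 0.0387222 = 38.9957 s
Convert to SI: D = 0.08 m, h = 0.00747 m, N = 88.1/60 = 1.46833 rev/s
γ̇ = π·D·N / h = π · 0.08 · 1.46833 / 0.00747 = 49.4019 s⁻¹
ΔT = η·γ̇²·t_res / (ρ·cp) = 3966 · (49.4019)² · 38.9957 / (1094 · 2329) = 148.139 K

value=148.1 K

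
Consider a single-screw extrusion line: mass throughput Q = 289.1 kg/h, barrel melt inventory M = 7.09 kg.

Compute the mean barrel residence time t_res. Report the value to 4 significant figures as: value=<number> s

value=88.29 s

Q_s = Q / 3600 = 289.1 / 3600 = 0.0803056 kg/s
t_res = M / Q_s = 7.09 ÷ 0.0803056 = 88.2878 s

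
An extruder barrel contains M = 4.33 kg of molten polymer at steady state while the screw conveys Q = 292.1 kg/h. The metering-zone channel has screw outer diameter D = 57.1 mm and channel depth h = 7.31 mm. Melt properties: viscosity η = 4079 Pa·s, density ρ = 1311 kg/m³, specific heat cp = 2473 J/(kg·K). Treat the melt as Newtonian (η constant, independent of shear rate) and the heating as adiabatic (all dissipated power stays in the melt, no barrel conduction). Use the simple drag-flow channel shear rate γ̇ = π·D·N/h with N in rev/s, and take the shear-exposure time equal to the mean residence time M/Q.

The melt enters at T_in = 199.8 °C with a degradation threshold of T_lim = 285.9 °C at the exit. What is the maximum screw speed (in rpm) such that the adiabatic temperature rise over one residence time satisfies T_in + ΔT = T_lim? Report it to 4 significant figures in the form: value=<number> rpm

Q_s = Q / 3600 = 292.1 / 3600 = 0.0811389 kg/s
t_res = M / Q_s = 4.33 / 0.0811389 = 53.3653 s
D = 57.1 mm = 0.0571 m;  h = 7.31 mm = 0.00731 m
Allowable rise: ΔT_a = T_lim − T_in = 285.9 − 199.8 = 86.1 K
γ̇_max² = ΔT_a·ρ·cp/(η·t_res) = 86.1·1311·2473/(4079·53.3653) = 1282.38 s⁻²
Take the square root: γ̇_max = √(1282.38) = 35.8104 s⁻¹
Solve γ̇ = πDN/h for N: N_max = γ̇_max·h/(π·D) = 35.8104 × 0.00731 / (π × 0.0571) = 1.45928 rev/s = 87.5571 rpm

value=87.56 rpm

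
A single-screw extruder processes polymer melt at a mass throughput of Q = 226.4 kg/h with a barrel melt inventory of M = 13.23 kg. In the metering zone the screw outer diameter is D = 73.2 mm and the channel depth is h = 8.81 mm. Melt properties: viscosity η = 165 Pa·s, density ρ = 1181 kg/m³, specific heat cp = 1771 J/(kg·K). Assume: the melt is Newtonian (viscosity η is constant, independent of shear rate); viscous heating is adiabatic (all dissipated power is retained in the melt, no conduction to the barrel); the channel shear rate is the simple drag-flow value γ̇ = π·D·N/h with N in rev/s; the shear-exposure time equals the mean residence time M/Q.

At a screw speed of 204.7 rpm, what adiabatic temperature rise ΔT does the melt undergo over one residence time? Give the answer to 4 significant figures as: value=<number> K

value=131.6 K

Q_s = Q / 3600 = 226.4 / 3600 = 0.0628889 kg/s
t_res = M / Q_s = 13.23 / 0.0628889 = 210.371 s
D = 73.2 mm = 0.0732 m;  h = 8.81 mm = 0.00881 m;  N = 204.7 rpm / 60 = 3.41167 rev/s
γ̇ = π D N / h = (π)(0.0732)(3.41167) / 0.00881 = 89.0536 s⁻¹
ΔT = η·γ̇²·t_res / (ρ·cp) = 165 · (89.0536)² · 210.371 / (1181 · 1771) = 131.615 K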